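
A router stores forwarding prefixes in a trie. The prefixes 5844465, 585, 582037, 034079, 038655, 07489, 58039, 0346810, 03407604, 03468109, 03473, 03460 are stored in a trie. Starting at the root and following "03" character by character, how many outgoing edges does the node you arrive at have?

Walk "03" from the root, arriving at one node.
Distinct next characters after "03": 4, 8.
That node has 2 child edges.

2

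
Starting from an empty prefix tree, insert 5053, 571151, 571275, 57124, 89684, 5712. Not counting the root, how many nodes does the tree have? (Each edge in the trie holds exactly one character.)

18

Trace insertions, counting only characters that open a new branch:
  "5053" → 4 new (5, 0, 5, 3)
  "571151" → prefix "5" already present; 5 new (7, 1, 1, 5, 1)
  "571275" → prefix "571" already present; 3 new (2, 7, 5)
  "57124" → prefix "5712" already present; 1 new (4)
  "89684" → 5 new (8, 9, 6, 8, 4)
  "5712" → prefix "5712" already present; 0 new (none)
Total nodes = 4 + 5 + 3 + 1 + 5 + 0 = 18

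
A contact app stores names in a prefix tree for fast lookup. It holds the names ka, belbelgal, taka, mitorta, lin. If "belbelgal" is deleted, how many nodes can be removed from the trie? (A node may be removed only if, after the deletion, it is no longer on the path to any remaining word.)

A node on "belbelgal"'s path can go only if nothing else ends at it or branches off below it.
No other word shares any prefix with "belbelgal", so all 9 of its nodes go.
Nodes removed: 9

9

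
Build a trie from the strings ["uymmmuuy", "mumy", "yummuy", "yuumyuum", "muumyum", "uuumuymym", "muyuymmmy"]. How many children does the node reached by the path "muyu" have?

Walk "muyu" from the root, arriving at one node.
Distinct next characters after "muyu": y.
That node has 1 child edge.

1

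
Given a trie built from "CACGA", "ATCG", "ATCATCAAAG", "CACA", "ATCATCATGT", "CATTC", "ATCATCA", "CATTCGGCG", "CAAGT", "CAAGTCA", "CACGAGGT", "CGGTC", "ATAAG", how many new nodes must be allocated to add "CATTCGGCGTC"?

The longest prefix of "CATTCGGCGTC" already in the trie is "CATTCGGCG" (length 9).
New nodes needed: |"CATTCGGCGTC"| − 9 = 11 − 9 = 2.

2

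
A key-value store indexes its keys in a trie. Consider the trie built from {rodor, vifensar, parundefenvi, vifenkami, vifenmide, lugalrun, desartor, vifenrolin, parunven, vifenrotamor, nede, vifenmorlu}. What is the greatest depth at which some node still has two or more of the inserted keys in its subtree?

The deepest shared node is where two words last agree before diverging.
e.g. "vifenrolin" and "vifenrotamor" share the prefix "vifenro" of length 7; no pair shares a longer one.
Longest shared-prefix length: 7

7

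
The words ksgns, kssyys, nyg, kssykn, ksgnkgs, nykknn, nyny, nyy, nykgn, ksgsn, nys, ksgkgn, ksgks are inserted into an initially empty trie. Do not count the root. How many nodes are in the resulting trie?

Trie structure (* marks end of a word):
(root)
├─ k
│  └─ s
│     ├─ g
│     │  ├─ k
│     │  │  ├─ g
│     │  │  │  └─ n *
│     │  │  └─ s *
│     │  ├─ n
│     │  │  ├─ k
│     │  │  │  └─ g
│     │  │  │     └─ s *
│     │  │  └─ s *
│     │  └─ s
│     │     └─ n *
│     └─ s
│        └─ y
│           ├─ k
│           │  └─ n *
│           └─ y
│              └─ s *
└─ n
   └─ y
      ├─ g *
      ├─ k
      │  ├─ g
      │  │  └─ n *
      │  └─ k
      │     └─ n
      │        └─ n *
      ├─ n
      │  └─ y *
      ├─ s *
      └─ y *
Counting every labelled node above: 33.

33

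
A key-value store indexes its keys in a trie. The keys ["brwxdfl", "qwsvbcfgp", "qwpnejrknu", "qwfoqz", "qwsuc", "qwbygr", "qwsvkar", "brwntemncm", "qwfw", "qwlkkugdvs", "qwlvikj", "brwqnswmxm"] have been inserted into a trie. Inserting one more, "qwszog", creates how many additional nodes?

"qws" is already a path in the trie; the remaining "zog" must be added.
So 6 − 3 = 3 new nodes.

3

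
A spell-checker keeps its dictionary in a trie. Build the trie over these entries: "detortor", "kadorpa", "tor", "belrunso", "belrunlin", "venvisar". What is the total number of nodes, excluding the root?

37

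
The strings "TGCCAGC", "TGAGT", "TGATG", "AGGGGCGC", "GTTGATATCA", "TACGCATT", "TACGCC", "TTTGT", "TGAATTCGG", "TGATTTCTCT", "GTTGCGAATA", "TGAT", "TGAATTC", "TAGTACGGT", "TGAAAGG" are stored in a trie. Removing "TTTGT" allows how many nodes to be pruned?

4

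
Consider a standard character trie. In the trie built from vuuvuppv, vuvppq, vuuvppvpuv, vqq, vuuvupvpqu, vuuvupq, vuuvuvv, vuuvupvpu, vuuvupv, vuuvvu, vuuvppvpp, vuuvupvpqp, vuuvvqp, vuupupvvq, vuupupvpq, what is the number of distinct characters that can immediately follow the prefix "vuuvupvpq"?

Walk "vuuvupvpq" from the root, arriving at one node.
Distinct next characters after "vuuvupvpq": p, u.
That node has 2 child edges.

2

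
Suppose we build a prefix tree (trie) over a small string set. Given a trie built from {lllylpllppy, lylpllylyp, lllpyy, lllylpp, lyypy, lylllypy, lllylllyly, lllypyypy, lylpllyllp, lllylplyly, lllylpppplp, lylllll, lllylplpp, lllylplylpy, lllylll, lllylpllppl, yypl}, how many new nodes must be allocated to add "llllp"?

2

The longest prefix of "llllp" already in the trie is "lll" (length 3).
Each of the 2 remaining characters creates one node.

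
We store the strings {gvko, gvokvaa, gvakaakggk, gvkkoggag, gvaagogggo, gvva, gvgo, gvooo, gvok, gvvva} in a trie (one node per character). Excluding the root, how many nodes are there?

Trace insertions, counting only characters that open a new branch:
  "gvko" → 4 new (g, v, k, o)
  "gvokvaa" → prefix "gv" already present; 5 new (o, k, v, a, a)
  "gvakaakggk" → prefix "gv" already present; 8 new (a, k, a, a, k, g, g, k)
  "gvkkoggag" → prefix "gvk" already present; 6 new (k, o, g, g, a, g)
  "gvaagogggo" → prefix "gva" already present; 7 new (a, g, o, g, g, g, o)
  "gvva" → prefix "gv" already present; 2 new (v, a)
  "gvgo" → prefix "gv" already present; 2 new (g, o)
  "gvooo" → prefix "gvo" already present; 2 new (o, o)
  "gvok" → prefix "gvok" already present; 0 new (none)
  "gvvva" → prefix "gvv" already present; 2 new (v, a)
Total nodes = 4 + 5 + 8 + 6 + 7 + 2 + 2 + 2 + 0 + 2 = 38

38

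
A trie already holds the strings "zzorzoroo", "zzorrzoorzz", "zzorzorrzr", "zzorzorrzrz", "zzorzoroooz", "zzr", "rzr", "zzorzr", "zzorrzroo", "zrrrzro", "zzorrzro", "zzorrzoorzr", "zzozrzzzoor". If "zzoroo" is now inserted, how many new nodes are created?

2

The longest prefix of "zzoroo" already in the trie is "zzor" (length 4).
Each of the 2 remaining characters creates one node.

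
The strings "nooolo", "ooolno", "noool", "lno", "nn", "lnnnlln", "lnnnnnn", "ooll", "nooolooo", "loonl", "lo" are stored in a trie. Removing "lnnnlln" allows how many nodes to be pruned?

3

Walk "lnnnlln" from the leaf back toward the root, removing each node that no remaining word uses.
The suffix "lln" (3 nodes) is used only by "lnnnlln"; the node for "lnnn" still has the child "n", so pruning stops there.
Nodes removed: 3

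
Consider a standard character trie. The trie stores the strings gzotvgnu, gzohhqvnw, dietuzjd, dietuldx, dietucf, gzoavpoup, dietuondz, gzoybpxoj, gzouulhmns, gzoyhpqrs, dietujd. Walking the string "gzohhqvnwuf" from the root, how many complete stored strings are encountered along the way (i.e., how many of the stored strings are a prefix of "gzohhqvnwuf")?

1

Walk "gzohhqvnwuf" from the root; an end-of-word marker is hit whenever a stored word is a prefix of "gzohhqvnwuf".
Prefixes of the query that are stored words: "gzohhqvnw"
Count: 1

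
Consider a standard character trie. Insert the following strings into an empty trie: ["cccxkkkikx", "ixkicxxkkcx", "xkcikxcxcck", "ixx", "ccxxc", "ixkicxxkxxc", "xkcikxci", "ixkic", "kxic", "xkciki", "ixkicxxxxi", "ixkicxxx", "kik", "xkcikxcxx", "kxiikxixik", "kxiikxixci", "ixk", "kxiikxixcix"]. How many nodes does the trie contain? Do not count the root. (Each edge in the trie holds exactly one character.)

For each word, the new-node count is its length minus the longest prefix already in the trie:
  "cccxkkkikx" → 10 new (c, c, c, x, k, k, k, i, k, x)
  "ixkicxxkkcx" → 11 new (i, x, k, i, c, x, x, k, k, c, x)
  "xkcikxcxcck" → 11 new (x, k, c, i, k, x, c, x, c, c, k)
  "ixx" → prefix "ix" already present; 1 new (x)
  "ccxxc" → prefix "cc" already present; 3 new (x, x, c)
  "ixkicxxkxxc" → prefix "ixkicxxk" already present; 3 new (x, x, c)
  "xkcikxci" → prefix "xkcikxc" already present; 1 new (i)
  "ixkic" → prefix "ixkic" already present; 0 new (none)
  "kxic" → 4 new (k, x, i, c)
  "xkciki" → prefix "xkcik" already present; 1 new (i)
  "ixkicxxxxi" → prefix "ixkicxx" already present; 3 new (x, x, i)
  "ixkicxxx" → prefix "ixkicxxx" already present; 0 new (none)
  "kik" → prefix "k" already present; 2 new (i, k)
  "xkcikxcxx" → prefix "xkcikxcx" already present; 1 new (x)
  "kxiikxixik" → prefix "kxi" already present; 7 new (i, k, x, i, x, i, k)
  "kxiikxixci" → prefix "kxiikxix" already present; 2 new (c, i)
  "ixk" → prefix "ixk" already present; 0 new (none)
  "kxiikxixcix" → prefix "kxiikxixci" already present; 1 new (x)
Total nodes = 10 + 11 + 11 + 1 + 3 + 3 + 1 + 0 + 4 + 1 + 3 + 0 + 2 + 1 + 7 + 2 + 0 + 1 = 61

61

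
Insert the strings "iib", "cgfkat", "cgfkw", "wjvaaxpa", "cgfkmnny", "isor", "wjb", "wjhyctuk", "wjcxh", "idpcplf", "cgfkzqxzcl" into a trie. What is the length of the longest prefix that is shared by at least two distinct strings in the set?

Equivalently: take the maximum, over all pairs, of their longest common prefix length.
e.g. "cgfkat" and "cgfkmnny" share the prefix "cgfk" of length 4; no pair shares a longer one.
Longest shared-prefix length: 4

4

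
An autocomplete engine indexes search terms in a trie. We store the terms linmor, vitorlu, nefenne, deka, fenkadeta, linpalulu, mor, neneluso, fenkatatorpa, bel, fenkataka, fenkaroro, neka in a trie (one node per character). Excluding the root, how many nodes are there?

66

For each word, the new-node count is its length minus the longest prefix already in the trie:
  "linmor" → 6 new (l, i, n, m, o, r)
  "vitorlu" → 7 new (v, i, t, o, r, l, u)
  "nefenne" → 7 new (n, e, f, e, n, n, e)
  "deka" → 4 new (d, e, k, a)
  "fenkadeta" → 9 new (f, e, n, k, a, d, e, t, a)
  "linpalulu" → prefix "lin" already present; 6 new (p, a, l, u, l, u)
  "mor" → 3 new (m, o, r)
  "neneluso" → prefix "ne" already present; 6 new (n, e, l, u, s, o)
  "fenkatatorpa" → prefix "fenka" already present; 7 new (t, a, t, o, r, p, a)
  "bel" → 3 new (b, e, l)
  "fenkataka" → prefix "fenkata" already present; 2 new (k, a)
  "fenkaroro" → prefix "fenka" already present; 4 new (r, o, r, o)
  "neka" → prefix "ne" already present; 2 new (k, a)
Total nodes = 6 + 7 + 7 + 4 + 9 + 6 + 3 + 6 + 7 + 3 + 2 + 4 + 2 = 66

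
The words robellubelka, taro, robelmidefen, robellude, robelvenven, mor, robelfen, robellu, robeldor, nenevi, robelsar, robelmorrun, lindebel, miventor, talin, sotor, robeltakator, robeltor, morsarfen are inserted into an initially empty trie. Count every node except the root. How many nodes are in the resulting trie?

For each word, the new-node count is its length minus the longest prefix already in the trie:
  "robellubelka" → 12 new (r, o, b, e, l, l, u, b, e, l, k, a)
  "taro" → 4 new (t, a, r, o)
  "robelmidefen" → prefix "robel" already present; 7 new (m, i, d, e, f, e, n)
  "robellude" → prefix "robellu" already present; 2 new (d, e)
  "robelvenven" → prefix "robel" already present; 6 new (v, e, n, v, e, n)
  "mor" → 3 new (m, o, r)
  "robelfen" → prefix "robel" already present; 3 new (f, e, n)
  "robellu" → prefix "robellu" already present; 0 new (none)
  "robeldor" → prefix "robel" already present; 3 new (d, o, r)
  "nenevi" → 6 new (n, e, n, e, v, i)
  "robelsar" → prefix "robel" already present; 3 new (s, a, r)
  "robelmorrun" → prefix "robelm" already present; 5 new (o, r, r, u, n)
  "lindebel" → 8 new (l, i, n, d, e, b, e, l)
  "miventor" → prefix "m" already present; 7 new (i, v, e, n, t, o, r)
  "talin" → prefix "ta" already present; 3 new (l, i, n)
  "sotor" → 5 new (s, o, t, o, r)
  "robeltakator" → prefix "robel" already present; 7 new (t, a, k, a, t, o, r)
  "robeltor" → prefix "robelt" already present; 2 new (o, r)
  "morsarfen" → prefix "mor" already present; 6 new (s, a, r, f, e, n)
Total nodes = 12 + 4 + 7 + 2 + 6 + 3 + 3 + 0 + 3 + 6 + 3 + 5 + 8 + 7 + 3 + 5 + 7 + 2 + 6 = 92

92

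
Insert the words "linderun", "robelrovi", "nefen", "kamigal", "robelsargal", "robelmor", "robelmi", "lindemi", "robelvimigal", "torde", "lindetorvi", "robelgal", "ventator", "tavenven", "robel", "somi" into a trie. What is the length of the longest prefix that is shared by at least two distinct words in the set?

6

The deepest shared node is where two words last agree before diverging.
"robelmi" and "robelmor" agree on "robelm" (6 characters) before diverging; nothing deeper is shared.
Longest shared-prefix length: 6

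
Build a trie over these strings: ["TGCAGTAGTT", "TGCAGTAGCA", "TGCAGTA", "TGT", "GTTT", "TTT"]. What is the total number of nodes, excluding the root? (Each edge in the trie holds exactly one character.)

19

Trace insertions, counting only characters that open a new branch:
  "TGCAGTAGTT" → 10 new (T, G, C, A, G, T, A, G, T, T)
  "TGCAGTAGCA" → prefix "TGCAGTAG" already present; 2 new (C, A)
  "TGCAGTA" → prefix "TGCAGTA" already present; 0 new (none)
  "TGT" → prefix "TG" already present; 1 new (T)
  "GTTT" → 4 new (G, T, T, T)
  "TTT" → prefix "T" already present; 2 new (T, T)
Total nodes = 10 + 2 + 0 + 1 + 4 + 2 = 19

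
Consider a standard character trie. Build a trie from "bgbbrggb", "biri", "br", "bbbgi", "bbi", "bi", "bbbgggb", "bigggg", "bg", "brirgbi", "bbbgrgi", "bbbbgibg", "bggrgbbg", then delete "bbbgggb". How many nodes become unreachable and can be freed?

3

A node on "bbbgggb"'s path can go only if nothing else ends at it or branches off below it.
The suffix "ggb" (3 nodes) is used only by "bbbgggb"; the node for "bbbg" still has the child "i", so pruning stops there.
Nodes removed: 3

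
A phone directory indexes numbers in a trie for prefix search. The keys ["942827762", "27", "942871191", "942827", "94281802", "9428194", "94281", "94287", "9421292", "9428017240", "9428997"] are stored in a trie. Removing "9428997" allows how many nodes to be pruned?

3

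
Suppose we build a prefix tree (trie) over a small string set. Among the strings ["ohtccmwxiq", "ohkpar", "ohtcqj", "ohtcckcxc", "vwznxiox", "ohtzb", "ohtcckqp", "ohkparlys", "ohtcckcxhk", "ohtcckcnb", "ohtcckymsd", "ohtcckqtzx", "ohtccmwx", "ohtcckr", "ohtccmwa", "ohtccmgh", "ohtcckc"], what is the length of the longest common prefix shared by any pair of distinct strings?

8

Equivalently: take the maximum, over all pairs, of their longest common prefix length.
e.g. "ohtcckcxc" and "ohtcckcxhk" share the prefix "ohtcckcx" of length 8; no pair shares a longer one.
Longest shared-prefix length: 8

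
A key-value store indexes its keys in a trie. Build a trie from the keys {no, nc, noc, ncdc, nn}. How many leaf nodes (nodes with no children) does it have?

3

Leaves are exactly the stored words that no other stored word extends.
Those words: "ncdc", "nn", "noc"
Leaf count: 3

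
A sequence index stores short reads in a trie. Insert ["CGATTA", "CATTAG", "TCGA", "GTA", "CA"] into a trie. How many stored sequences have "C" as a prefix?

3

Walk to "C"; the words in its subtree are exactly those with that prefix.
Words under "C": CA, CATTAG, CGATTA
Count: 3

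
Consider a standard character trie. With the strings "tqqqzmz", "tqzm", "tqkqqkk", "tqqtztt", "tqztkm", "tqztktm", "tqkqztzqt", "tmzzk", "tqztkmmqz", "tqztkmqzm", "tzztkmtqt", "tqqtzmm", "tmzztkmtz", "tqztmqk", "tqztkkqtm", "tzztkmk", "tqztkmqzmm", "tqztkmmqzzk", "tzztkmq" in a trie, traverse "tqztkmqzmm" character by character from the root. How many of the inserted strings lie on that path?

3

Traverse "tqztkmqzmm" character by character; count nodes along the way that are marked as word ends.
Prefixes of the query that are stored words: "tqztkm", "tqztkmqzm", "tqztkmqzmm"
Count: 3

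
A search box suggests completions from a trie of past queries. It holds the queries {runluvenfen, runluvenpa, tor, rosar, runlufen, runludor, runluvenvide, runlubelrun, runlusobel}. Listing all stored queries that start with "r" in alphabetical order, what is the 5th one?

runlusobel

Filter for "r…" and sort: "rosar", "runlubelrun", "runludor", "runlufen", "runlusobel", "runluvenfen", "runluvenpa", "runluvenvide"
The 5th is runlusobel.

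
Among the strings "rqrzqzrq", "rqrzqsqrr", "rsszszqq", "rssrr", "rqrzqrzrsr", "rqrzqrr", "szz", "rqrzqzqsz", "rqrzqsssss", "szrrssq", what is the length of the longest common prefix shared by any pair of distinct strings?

Equivalently: take the maximum, over all pairs, of their longest common prefix length.
e.g. "rqrzqrr" and "rqrzqrzrsr" share the prefix "rqrzqr" of length 6; no pair shares a longer one.
Longest shared-prefix length: 6

6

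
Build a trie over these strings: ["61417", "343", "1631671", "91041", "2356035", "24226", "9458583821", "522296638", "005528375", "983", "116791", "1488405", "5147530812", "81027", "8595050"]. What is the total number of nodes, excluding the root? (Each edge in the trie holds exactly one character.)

91

Insert word by word; a character creates a node only if that edge doesn't already exist:
  "61417" → 5 new (6, 1, 4, 1, 7)
  "343" → 3 new (3, 4, 3)
  "1631671" → 7 new (1, 6, 3, 1, 6, 7, 1)
  "91041" → 5 new (9, 1, 0, 4, 1)
  "2356035" → 7 new (2, 3, 5, 6, 0, 3, 5)
  "24226" → prefix "2" already present; 4 new (4, 2, 2, 6)
  "9458583821" → prefix "9" already present; 9 new (4, 5, 8, 5, 8, 3, 8, 2, 1)
  "522296638" → 9 new (5, 2, 2, 2, 9, 6, 6, 3, 8)
  "005528375" → 9 new (0, 0, 5, 5, 2, 8, 3, 7, 5)
  "983" → prefix "9" already present; 2 new (8, 3)
  "116791" → prefix "1" already present; 5 new (1, 6, 7, 9, 1)
  "1488405" → prefix "1" already present; 6 new (4, 8, 8, 4, 0, 5)
  "5147530812" → prefix "5" already present; 9 new (1, 4, 7, 5, 3, 0, 8, 1, 2)
  "81027" → 5 new (8, 1, 0, 2, 7)
  "8595050" → prefix "8" already present; 6 new (5, 9, 5, 0, 5, 0)
Total nodes = 5 + 3 + 7 + 5 + 7 + 4 + 9 + 9 + 9 + 2 + 5 + 6 + 9 + 5 + 6 = 91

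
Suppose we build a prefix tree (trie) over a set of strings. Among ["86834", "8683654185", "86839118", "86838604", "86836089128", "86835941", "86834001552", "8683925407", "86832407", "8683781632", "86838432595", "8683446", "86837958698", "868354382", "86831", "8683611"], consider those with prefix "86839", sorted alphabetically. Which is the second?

Words with prefix "86839", in lexicographic order: "86839118", "8683925407"
The 2nd is 8683925407.

8683925407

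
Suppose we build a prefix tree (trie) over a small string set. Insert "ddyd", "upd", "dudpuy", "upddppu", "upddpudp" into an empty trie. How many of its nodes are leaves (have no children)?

4

Leaves are exactly the stored words that no other stored word extends.
Those words: "ddyd", "dudpuy", "upddppu", "upddpudp"
Leaf count: 4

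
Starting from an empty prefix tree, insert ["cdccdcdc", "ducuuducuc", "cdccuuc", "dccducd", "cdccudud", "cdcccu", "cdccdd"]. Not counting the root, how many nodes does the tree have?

Insert word by word; a character creates a node only if that edge doesn't already exist:
  "cdccdcdc" → 8 new (c, d, c, c, d, c, d, c)
  "ducuuducuc" → 10 new (d, u, c, u, u, d, u, c, u, c)
  "cdccuuc" → prefix "cdcc" already present; 3 new (u, u, c)
  "dccducd" → prefix "d" already present; 6 new (c, c, d, u, c, d)
  "cdccudud" → prefix "cdccu" already present; 3 new (d, u, d)
  "cdcccu" → prefix "cdcc" already present; 2 new (c, u)
  "cdccdd" → prefix "cdccd" already present; 1 new (d)
Total nodes = 8 + 10 + 3 + 6 + 3 + 2 + 1 = 33

33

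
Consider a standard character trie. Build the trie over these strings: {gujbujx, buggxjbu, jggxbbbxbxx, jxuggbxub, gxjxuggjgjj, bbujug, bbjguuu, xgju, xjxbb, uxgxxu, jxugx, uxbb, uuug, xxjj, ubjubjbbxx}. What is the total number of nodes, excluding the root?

86

Insert word by word; a character creates a node only if that edge doesn't already exist:
  "gujbujx" → 7 new (g, u, j, b, u, j, x)
  "buggxjbu" → 8 new (b, u, g, g, x, j, b, u)
  "jggxbbbxbxx" → 11 new (j, g, g, x, b, b, b, x, b, x, x)
  "jxuggbxub" → prefix "j" already present; 8 new (x, u, g, g, b, x, u, b)
  "gxjxuggjgjj" → prefix "g" already present; 10 new (x, j, x, u, g, g, j, g, j, j)
  "bbujug" → prefix "b" already present; 5 new (b, u, j, u, g)
  "bbjguuu" → prefix "bb" already present; 5 new (j, g, u, u, u)
  "xgju" → 4 new (x, g, j, u)
  "xjxbb" → prefix "x" already present; 4 new (j, x, b, b)
  "uxgxxu" → 6 new (u, x, g, x, x, u)
  "jxugx" → prefix "jxug" already present; 1 new (x)
  "uxbb" → prefix "ux" already present; 2 new (b, b)
  "uuug" → prefix "u" already present; 3 new (u, u, g)
  "xxjj" → prefix "x" already present; 3 new (x, j, j)
  "ubjubjbbxx" → prefix "u" already present; 9 new (b, j, u, b, j, b, b, x, x)
Total nodes = 7 + 8 + 11 + 8 + 10 + 5 + 5 + 4 + 4 + 6 + 1 + 2 + 3 + 3 + 9 = 86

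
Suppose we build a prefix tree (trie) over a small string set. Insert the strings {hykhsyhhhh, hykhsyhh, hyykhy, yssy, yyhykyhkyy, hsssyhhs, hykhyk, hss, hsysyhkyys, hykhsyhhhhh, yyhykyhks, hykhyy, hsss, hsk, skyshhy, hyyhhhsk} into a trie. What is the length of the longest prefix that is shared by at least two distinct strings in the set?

10

The deepest shared node is where two words last agree before diverging.
"hykhsyhhhh" and "hykhsyhhhhh" agree on "hykhsyhhhh" (10 characters) before diverging; nothing deeper is shared.
Longest shared-prefix length: 10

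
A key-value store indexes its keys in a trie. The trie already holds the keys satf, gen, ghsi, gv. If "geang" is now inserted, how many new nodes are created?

The longest prefix of "geang" already in the trie is "ge" (length 2).
Each of the 3 remaining characters creates one node.

3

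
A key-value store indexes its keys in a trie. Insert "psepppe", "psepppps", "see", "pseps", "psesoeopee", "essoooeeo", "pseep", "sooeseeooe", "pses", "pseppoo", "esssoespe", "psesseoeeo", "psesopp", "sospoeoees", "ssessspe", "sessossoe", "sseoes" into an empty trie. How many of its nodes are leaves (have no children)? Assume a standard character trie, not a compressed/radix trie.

16

A leaf is a node with no children — equivalently, the end of a word that is not a proper prefix of any other stored word.
Those words: "essoooeeo", "esssoespe", "pseep", "pseppoo", "psepppe", "psepppps", "pseps", "psesoeopee", "psesopp", "psesseoeeo", "see", "sessossoe", "sooeseeooe", "sospoeoees", "sseoes", "ssessspe"
Leaf count: 16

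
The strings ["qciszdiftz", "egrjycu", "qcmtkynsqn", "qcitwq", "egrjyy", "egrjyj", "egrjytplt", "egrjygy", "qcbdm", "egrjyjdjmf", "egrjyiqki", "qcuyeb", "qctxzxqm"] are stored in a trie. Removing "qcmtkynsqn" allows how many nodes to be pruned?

8

After clearing the end-marker at "qcmtkynsqn", prune upward until reaching a node still needed by another word.
The suffix "mtkynsqn" (8 nodes) is used only by "qcmtkynsqn"; the node for "qc" still has the child "i", so pruning stops there.
Nodes removed: 8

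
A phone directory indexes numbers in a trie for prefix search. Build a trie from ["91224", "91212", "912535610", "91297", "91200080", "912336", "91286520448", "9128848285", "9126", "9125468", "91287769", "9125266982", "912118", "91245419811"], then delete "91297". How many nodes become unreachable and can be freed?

2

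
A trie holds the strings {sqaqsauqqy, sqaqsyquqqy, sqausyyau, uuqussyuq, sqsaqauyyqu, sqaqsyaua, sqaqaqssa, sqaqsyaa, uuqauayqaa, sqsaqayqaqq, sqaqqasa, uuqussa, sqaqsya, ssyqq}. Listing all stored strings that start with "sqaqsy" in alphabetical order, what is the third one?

Words with prefix "sqaqsy", in lexicographic order: "sqaqsya", "sqaqsyaa", "sqaqsyaua", "sqaqsyquqqy"
Position 3: sqaqsyaua

sqaqsyaua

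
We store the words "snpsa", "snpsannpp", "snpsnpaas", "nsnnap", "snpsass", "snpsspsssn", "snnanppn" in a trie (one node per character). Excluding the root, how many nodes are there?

Count nodes per top-level branch (shared prefixes stored once):
  'n'-branch (nsnnap): 6 nodes
  's'-branch (snnanppn, snpsa, snpsannpp, snpsass, snpsnpaas, snpsspsssn): 28 nodes
Sum: 34

34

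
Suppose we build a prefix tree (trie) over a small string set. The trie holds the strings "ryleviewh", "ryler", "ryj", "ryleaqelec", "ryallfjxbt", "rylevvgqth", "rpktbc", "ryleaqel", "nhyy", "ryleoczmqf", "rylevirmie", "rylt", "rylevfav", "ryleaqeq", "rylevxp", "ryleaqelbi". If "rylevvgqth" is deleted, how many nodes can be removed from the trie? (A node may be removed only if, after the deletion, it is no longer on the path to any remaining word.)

After clearing the end-marker at "rylevvgqth", prune upward until reaching a node still needed by another word.
The suffix "vgqth" (5 nodes) is used only by "rylevvgqth"; the node for "rylev" still has the child "i", so pruning stops there.
Nodes removed: 5

5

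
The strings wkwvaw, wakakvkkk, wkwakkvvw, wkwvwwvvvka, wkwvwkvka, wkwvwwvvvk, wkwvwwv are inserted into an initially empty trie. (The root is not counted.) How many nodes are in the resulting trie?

Trace insertions, counting only characters that open a new branch:
  "wkwvaw" → 6 new (w, k, w, v, a, w)
  "wakakvkkk" → prefix "w" already present; 8 new (a, k, a, k, v, k, k, k)
  "wkwakkvvw" → prefix "wkw" already present; 6 new (a, k, k, v, v, w)
  "wkwvwwvvvka" → prefix "wkwv" already present; 7 new (w, w, v, v, v, k, a)
  "wkwvwkvka" → prefix "wkwvw" already present; 4 new (k, v, k, a)
  "wkwvwwvvvk" → prefix "wkwvwwvvvk" already present; 0 new (none)
  "wkwvwwv" → prefix "wkwvwwv" already present; 0 new (none)
Total nodes = 6 + 8 + 6 + 7 + 4 + 0 + 0 = 31

31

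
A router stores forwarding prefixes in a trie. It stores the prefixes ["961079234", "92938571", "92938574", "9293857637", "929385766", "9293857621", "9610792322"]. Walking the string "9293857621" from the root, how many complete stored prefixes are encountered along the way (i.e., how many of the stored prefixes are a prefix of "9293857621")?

1

Traverse "9293857621" character by character; count nodes along the way that are marked as word ends.
Prefixes of the query that are stored words: "9293857621"
Count: 1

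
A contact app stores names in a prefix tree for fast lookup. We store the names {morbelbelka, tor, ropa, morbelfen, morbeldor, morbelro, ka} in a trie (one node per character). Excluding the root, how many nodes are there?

28

Trace insertions, counting only characters that open a new branch:
  "morbelbelka" → 11 new (m, o, r, b, e, l, b, e, l, k, a)
  "tor" → 3 new (t, o, r)
  "ropa" → 4 new (r, o, p, a)
  "morbelfen" → prefix "morbel" already present; 3 new (f, e, n)
  "morbeldor" → prefix "morbel" already present; 3 new (d, o, r)
  "morbelro" → prefix "morbel" already present; 2 new (r, o)
  "ka" → 2 new (k, a)
Total nodes = 11 + 3 + 4 + 3 + 3 + 2 + 2 = 28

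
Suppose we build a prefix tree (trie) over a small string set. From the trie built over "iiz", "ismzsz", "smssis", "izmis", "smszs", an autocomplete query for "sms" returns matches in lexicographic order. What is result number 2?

smszs

Words with prefix "sms", in lexicographic order: "smssis", "smszs"
The 2nd is smszs.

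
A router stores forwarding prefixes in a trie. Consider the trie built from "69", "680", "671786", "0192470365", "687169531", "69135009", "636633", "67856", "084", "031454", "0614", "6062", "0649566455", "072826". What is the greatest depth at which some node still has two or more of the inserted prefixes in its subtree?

The deepest shared node is where two words last agree before diverging.
"0614" and "0649566455" agree on "06" (2 characters) before diverging; nothing deeper is shared.
Longest shared-prefix length: 2

2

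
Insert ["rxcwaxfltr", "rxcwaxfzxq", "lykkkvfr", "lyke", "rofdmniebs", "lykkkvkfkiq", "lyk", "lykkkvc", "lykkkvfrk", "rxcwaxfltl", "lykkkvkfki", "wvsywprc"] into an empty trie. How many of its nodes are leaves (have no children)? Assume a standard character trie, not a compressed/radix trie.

Leaves are exactly the stored words that no other stored word extends.
Those words: "lyke", "lykkkvc", "lykkkvfrk", "lykkkvkfkiq", "rofdmniebs", "rxcwaxfltl", "rxcwaxfltr", "rxcwaxfzxq", "wvsywprc"
Leaf count: 9

9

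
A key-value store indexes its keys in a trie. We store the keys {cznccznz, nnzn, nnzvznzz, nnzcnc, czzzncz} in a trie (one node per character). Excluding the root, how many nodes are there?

25

For each word, the new-node count is its length minus the longest prefix already in the trie:
  "cznccznz" → 8 new (c, z, n, c, c, z, n, z)
  "nnzn" → 4 new (n, n, z, n)
  "nnzvznzz" → prefix "nnz" already present; 5 new (v, z, n, z, z)
  "nnzcnc" → prefix "nnz" already present; 3 new (c, n, c)
  "czzzncz" → prefix "cz" already present; 5 new (z, z, n, c, z)
Total nodes = 8 + 4 + 5 + 3 + 5 = 25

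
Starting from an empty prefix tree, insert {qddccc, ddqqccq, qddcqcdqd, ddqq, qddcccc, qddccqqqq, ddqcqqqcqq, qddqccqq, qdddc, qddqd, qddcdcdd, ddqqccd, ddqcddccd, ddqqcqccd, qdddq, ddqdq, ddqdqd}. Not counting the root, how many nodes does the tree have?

56

For each word, the new-node count is its length minus the longest prefix already in the trie:
  "qddccc" → 6 new (q, d, d, c, c, c)
  "ddqqccq" → 7 new (d, d, q, q, c, c, q)
  "qddcqcdqd" → prefix "qddc" already present; 5 new (q, c, d, q, d)
  "ddqq" → prefix "ddqq" already present; 0 new (none)
  "qddcccc" → prefix "qddccc" already present; 1 new (c)
  "qddccqqqq" → prefix "qddcc" already present; 4 new (q, q, q, q)
  "ddqcqqqcqq" → prefix "ddq" already present; 7 new (c, q, q, q, c, q, q)
  "qddqccqq" → prefix "qdd" already present; 5 new (q, c, c, q, q)
  "qdddc" → prefix "qdd" already present; 2 new (d, c)
  "qddqd" → prefix "qddq" already present; 1 new (d)
  "qddcdcdd" → prefix "qddc" already present; 4 new (d, c, d, d)
  "ddqqccd" → prefix "ddqqcc" already present; 1 new (d)
  "ddqcddccd" → prefix "ddqc" already present; 5 new (d, d, c, c, d)
  "ddqqcqccd" → prefix "ddqqc" already present; 4 new (q, c, c, d)
  "qdddq" → prefix "qddd" already present; 1 new (q)
  "ddqdq" → prefix "ddq" already present; 2 new (d, q)
  "ddqdqd" → prefix "ddqdq" already present; 1 new (d)
Total nodes = 6 + 7 + 5 + 0 + 1 + 4 + 7 + 5 + 2 + 1 + 4 + 1 + 5 + 4 + 1 + 2 + 1 = 56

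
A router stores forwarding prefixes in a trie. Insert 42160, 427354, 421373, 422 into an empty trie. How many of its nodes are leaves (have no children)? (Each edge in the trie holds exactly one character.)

Leaves are exactly the stored words that no other stored word extends.
Those words: "421373", "42160", "422", "427354"
Leaf count: 4

4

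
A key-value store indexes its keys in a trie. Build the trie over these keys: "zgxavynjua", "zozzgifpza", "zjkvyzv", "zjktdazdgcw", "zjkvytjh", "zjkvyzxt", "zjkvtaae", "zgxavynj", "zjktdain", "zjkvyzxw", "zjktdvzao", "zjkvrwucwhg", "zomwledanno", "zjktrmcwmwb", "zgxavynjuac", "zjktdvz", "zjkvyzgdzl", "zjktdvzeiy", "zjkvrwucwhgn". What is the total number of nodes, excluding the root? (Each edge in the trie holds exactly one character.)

81

Trace insertions, counting only characters that open a new branch:
  "zgxavynjua" → 10 new (z, g, x, a, v, y, n, j, u, a)
  "zozzgifpza" → prefix "z" already present; 9 new (o, z, z, g, i, f, p, z, a)
  "zjkvyzv" → prefix "z" already present; 6 new (j, k, v, y, z, v)
  "zjktdazdgcw" → prefix "zjk" already present; 8 new (t, d, a, z, d, g, c, w)
  "zjkvytjh" → prefix "zjkvy" already present; 3 new (t, j, h)
  "zjkvyzxt" → prefix "zjkvyz" already present; 2 new (x, t)
  "zjkvtaae" → prefix "zjkv" already present; 4 new (t, a, a, e)
  "zgxavynj" → prefix "zgxavynj" already present; 0 new (none)
  "zjktdain" → prefix "zjktda" already present; 2 new (i, n)
  "zjkvyzxw" → prefix "zjkvyzx" already present; 1 new (w)
  "zjktdvzao" → prefix "zjktd" already present; 4 new (v, z, a, o)
  "zjkvrwucwhg" → prefix "zjkv" already present; 7 new (r, w, u, c, w, h, g)
  "zomwledanno" → prefix "zo" already present; 9 new (m, w, l, e, d, a, n, n, o)
  "zjktrmcwmwb" → prefix "zjkt" already present; 7 new (r, m, c, w, m, w, b)
  "zgxavynjuac" → prefix "zgxavynjua" already present; 1 new (c)
  "zjktdvz" → prefix "zjktdvz" already present; 0 new (none)
  "zjkvyzgdzl" → prefix "zjkvyz" already present; 4 new (g, d, z, l)
  "zjktdvzeiy" → prefix "zjktdvz" already present; 3 new (e, i, y)
  "zjkvrwucwhgn" → prefix "zjkvrwucwhg" already present; 1 new (n)
Total nodes = 10 + 9 + 6 + 8 + 3 + 2 + 4 + 0 + 2 + 1 + 4 + 7 + 9 + 7 + 1 + 0 + 4 + 3 + 1 = 81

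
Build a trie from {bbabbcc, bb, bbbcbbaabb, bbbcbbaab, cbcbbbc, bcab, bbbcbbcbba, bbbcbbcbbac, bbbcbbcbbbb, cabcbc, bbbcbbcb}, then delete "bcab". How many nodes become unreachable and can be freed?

After clearing the end-marker at "bcab", prune upward until reaching a node still needed by another word.
The suffix "cab" (3 nodes) is used only by "bcab"; the node for "b" still has the child "b", so pruning stops there.
Nodes removed: 3

3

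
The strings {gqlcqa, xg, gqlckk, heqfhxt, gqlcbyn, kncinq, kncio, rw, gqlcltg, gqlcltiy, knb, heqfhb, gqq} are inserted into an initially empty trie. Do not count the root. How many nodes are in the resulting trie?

Trie structure (* marks end of a word):
(root)
├─ g
│  └─ q
│     ├─ l
│     │  └─ c
│     │     ├─ b
│     │     │  └─ y
│     │     │     └─ n *
│     │     ├─ k
│     │     │  └─ k *
│     │     ├─ l
│     │     │  └─ t
│     │     │     ├─ g *
│     │     │     └─ i
│     │     │        └─ y *
│     │     └─ q
│     │        └─ a *
│     └─ q *
├─ h
│  └─ e
│     └─ q
│        └─ f
│           └─ h
│              ├─ b *
│              └─ x
│                 └─ t *
├─ k
│  └─ n
│     ├─ b *
│     └─ c
│        └─ i
│           ├─ n
│           │  └─ q *
│           └─ o *
├─ r
│  └─ w *
└─ x
   └─ g *
Counting every labelled node above: 37.

37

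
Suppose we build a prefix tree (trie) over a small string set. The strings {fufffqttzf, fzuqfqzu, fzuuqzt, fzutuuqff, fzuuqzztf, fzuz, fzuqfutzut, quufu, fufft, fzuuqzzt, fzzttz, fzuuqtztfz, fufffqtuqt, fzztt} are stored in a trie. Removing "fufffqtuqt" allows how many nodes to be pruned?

Walk "fufffqtuqt" from the leaf back toward the root, removing each node that no remaining word uses.
The suffix "uqt" (3 nodes) is used only by "fufffqtuqt"; the node for "fufffqt" still has the child "t", so pruning stops there.
Nodes removed: 3

3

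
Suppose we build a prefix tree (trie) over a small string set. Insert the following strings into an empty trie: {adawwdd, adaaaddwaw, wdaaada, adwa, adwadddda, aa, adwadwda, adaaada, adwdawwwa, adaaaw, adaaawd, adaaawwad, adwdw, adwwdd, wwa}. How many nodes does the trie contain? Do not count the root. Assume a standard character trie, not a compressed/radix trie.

Count nodes per top-level branch (shared prefixes stored once):
  'a'-branch (aa, adaaada, adaaaddwaw, adaaaw, adaaawd, adaaawwad, adawwdd, adwa, adwadddda, adwadwda, adwdawwwa, adwdw, adwwdd): 41 nodes
  'w'-branch (wdaaada, wwa): 9 nodes
Sum: 50

50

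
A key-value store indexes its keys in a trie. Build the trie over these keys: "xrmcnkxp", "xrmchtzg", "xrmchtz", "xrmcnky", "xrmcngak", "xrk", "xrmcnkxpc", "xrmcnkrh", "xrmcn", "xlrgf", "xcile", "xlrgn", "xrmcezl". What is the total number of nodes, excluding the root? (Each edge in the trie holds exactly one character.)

32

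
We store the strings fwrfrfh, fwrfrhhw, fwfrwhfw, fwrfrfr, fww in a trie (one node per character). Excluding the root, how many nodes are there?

18

Trie structure (* marks end of a word):
(root)
└─ f
   └─ w
      ├─ f
      │  └─ r
      │     └─ w
      │        └─ h
      │           └─ f
      │              └─ w *
      ├─ r
      │  └─ f
      │     └─ r
      │        ├─ f
      │        │  ├─ h *
      │        │  └─ r *
      │        └─ h
      │           └─ h
      │              └─ w *
      └─ w *
Counting every labelled node above: 18.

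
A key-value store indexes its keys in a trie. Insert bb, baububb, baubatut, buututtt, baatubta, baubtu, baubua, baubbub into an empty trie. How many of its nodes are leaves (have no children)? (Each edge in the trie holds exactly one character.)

8

Leaves are exactly the stored words that no other stored word extends.
Those words: "baatubta", "baubatut", "baubbub", "baubtu", "baubua", "baububb", "bb", "buututtt"
Leaf count: 8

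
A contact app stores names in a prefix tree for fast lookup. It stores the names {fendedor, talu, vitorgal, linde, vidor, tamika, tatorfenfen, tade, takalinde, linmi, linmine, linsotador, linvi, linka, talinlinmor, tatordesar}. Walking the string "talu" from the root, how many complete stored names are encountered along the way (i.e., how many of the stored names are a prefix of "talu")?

1

Traverse "talu" character by character; count nodes along the way that are marked as word ends.
Prefixes of the query that are stored words: "talu"
Count: 1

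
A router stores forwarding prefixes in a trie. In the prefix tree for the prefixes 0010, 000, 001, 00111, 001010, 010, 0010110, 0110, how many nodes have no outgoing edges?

Leaves are exactly the stored words that no other stored word extends.
Those words: "000", "001010", "0010110", "00111", "010", "0110"
Leaf count: 6

6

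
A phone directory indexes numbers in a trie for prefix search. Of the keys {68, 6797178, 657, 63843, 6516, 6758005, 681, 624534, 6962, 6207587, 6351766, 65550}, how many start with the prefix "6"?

Traverse to the node for "6", then collect every word in that subtree.
Words under "6": 6207587, 624534, 6351766, 63843, 6516, 65550, 657, 6758005, 6797178, 68, 681, 6962
Count: 12

12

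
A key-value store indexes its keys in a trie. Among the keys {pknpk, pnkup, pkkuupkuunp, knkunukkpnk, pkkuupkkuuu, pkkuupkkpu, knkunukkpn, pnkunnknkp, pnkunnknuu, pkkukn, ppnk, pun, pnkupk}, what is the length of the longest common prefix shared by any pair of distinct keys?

10

Equivalently: take the maximum, over all pairs, of their longest common prefix length.
"knkunukkpn" and "knkunukkpnk" agree on "knkunukkpn" (10 characters) before diverging; nothing deeper is shared.
Longest shared-prefix length: 10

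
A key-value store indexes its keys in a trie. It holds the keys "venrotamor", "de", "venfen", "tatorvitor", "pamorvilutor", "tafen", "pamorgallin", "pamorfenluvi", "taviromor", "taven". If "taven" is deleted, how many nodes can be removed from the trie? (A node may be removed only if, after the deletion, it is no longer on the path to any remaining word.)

2

A node on "taven"'s path can go only if nothing else ends at it or branches off below it.
The suffix "en" (2 nodes) is used only by "taven"; the node for "tav" still has the child "i", so pruning stops there.
Nodes removed: 2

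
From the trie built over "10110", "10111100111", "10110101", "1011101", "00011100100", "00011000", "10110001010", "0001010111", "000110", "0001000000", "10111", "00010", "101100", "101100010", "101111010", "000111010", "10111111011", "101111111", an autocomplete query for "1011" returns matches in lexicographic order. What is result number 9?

DFS of the "1011" subtree visits, in order: "10110", "101100", "101100010", "10110001010", "10110101", "10111", "1011101", "10111100111", "101111010", "10111111011", "101111111"
The 9th is 101111010.

101111010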